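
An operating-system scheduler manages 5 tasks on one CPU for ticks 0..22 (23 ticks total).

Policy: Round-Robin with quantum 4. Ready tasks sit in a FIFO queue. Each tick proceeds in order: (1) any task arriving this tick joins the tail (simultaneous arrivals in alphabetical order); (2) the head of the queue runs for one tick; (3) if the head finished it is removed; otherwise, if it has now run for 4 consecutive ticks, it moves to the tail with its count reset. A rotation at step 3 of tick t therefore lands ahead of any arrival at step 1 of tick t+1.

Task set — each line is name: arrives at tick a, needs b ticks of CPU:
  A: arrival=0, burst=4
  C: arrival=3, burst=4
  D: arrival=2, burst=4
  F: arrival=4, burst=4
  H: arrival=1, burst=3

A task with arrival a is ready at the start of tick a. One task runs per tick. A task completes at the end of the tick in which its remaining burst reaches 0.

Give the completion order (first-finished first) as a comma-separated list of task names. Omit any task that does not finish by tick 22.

t=0: queue=[A] q_used=0 → run A
t=1: queue=[A,H] q_used=1 → run A
t=2: queue=[A,H,D] q_used=2 → run A
t=3: queue=[A,H,D,C] q_used=3 → run A
t=4: queue=[H,D,C,F] q_used=0 → run H
t=5: queue=[H,D,C,F] q_used=1 → run H
t=6: queue=[H,D,C,F] q_used=2 → run H
t=7: queue=[D,C,F] q_used=0 → run D
t=8: queue=[D,C,F] q_used=1 → run D
t=9: queue=[D,C,F] q_used=2 → run D
t=10: queue=[D,C,F] q_used=3 → run D
t=11: queue=[C,F] q_used=0 → run C
t=12: queue=[C,F] q_used=1 → run C
t=13: queue=[C,F] q_used=2 → run C
t=14: queue=[C,F] q_used=3 → run C
t=15: queue=[F] q_used=0 → run F
t=16: queue=[F] q_used=1 → run F
t=17: queue=[F] q_used=2 → run F
t=18: queue=[F] q_used=3 → run F
t=19: (idle)
t=20: (idle)
t=21: (idle)
t=22: (idle)

completion order = A, H, D, C, F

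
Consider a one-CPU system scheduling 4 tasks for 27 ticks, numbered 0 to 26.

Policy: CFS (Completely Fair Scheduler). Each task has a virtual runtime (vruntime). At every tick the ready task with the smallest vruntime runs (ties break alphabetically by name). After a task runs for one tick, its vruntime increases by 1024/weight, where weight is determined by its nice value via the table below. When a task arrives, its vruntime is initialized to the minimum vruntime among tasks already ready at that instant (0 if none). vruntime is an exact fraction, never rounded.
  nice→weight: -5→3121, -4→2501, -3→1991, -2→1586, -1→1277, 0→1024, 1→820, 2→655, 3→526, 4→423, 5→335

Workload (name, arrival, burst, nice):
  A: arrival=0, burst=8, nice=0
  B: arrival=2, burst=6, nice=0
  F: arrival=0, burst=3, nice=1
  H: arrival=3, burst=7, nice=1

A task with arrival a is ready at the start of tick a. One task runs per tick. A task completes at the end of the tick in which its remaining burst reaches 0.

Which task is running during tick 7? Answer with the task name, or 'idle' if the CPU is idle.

running at tick 7 = B

t=0: vr[A=0 F=0] → run A
t=1: vr[A=1 F=0] → run F
t=2: vr[A=1 B=1 F=256/205] → run A
t=3: vr[A=2 B=1 F=256/205 H=1] → run B
t=4: vr[A=2 B=2 F=256/205 H=1] → run H
t=5: vr[A=2 B=2 F=256/205 H=461/205] → run F
t=6: vr[A=2 B=2 F=512/205 H=461/205] → run A
t=7: vr[A=3 B=2 F=512/205 H=461/205] → run B
t=8: vr[A=3 B=3 F=512/205 H=461/205] → run H
t=9: vr[A=3 B=3 F=512/205 H=717/205] → run F
t=10: vr[A=3 B=3 H=717/205] → run A
t=11: vr[A=4 B=3 H=717/205] → run B
t=12: vr[A=4 B=4 H=717/205] → run H
t=13: vr[A=4 B=4 H=973/205] → run A
t=14: vr[A=5 B=4 H=973/205] → run B
t=15: vr[A=5 B=5 H=973/205] → run H
t=16: vr[A=5 B=5 H=1229/205] → run A
t=17: vr[A=6 B=5 H=1229/205] → run B
t=18: vr[A=6 B=6 H=1229/205] → run H
t=19: vr[A=6 B=6 H=297/41] → run A
t=20: vr[A=7 B=6 H=297/41] → run B
t=21: vr[A=7 H=297/41] → run A
t=22: vr[H=297/41] → run H
t=23: vr[H=1741/205] → run H
t=24: (idle)
t=25: (idle)
t=26: (idle)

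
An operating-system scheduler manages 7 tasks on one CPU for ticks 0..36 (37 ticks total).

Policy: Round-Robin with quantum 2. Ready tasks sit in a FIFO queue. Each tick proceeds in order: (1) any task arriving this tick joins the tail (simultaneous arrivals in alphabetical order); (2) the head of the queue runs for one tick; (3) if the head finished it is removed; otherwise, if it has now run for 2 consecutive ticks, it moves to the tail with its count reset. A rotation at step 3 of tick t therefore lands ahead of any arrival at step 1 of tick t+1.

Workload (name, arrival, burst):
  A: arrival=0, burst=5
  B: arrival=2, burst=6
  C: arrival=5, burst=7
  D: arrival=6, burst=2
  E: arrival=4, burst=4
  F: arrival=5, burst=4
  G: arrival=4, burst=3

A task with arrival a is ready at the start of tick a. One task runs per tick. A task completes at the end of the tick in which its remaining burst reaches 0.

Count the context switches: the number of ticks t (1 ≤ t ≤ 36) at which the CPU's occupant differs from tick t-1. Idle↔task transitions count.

context switches = 15

t=0: queue=[A] q_used=0 → run A
t=1: queue=[A] q_used=1 → run A
t=2: queue=[A,B] q_used=0 → run A
t=3: queue=[A,B] q_used=1 → run A
t=4: queue=[B,A,E,G] q_used=0 → run B
t=5: queue=[B,A,E,G,C,F] q_used=1 → run B
t=6: queue=[A,E,G,C,F,B,D] q_used=0 → run A
t=7: queue=[E,G,C,F,B,D] q_used=0 → run E
t=8: queue=[E,G,C,F,B,D] q_used=1 → run E
t=9: queue=[G,C,F,B,D,E] q_used=0 → run G
t=10: queue=[G,C,F,B,D,E] q_used=1 → run G
t=11: queue=[C,F,B,D,E,G] q_used=0 → run C
t=12: queue=[C,F,B,D,E,G] q_used=1 → run C
t=13: queue=[F,B,D,E,G,C] q_used=0 → run F
t=14: queue=[F,B,D,E,G,C] q_used=1 → run F
t=15: queue=[B,D,E,G,C,F] q_used=0 → run B
t=16: queue=[B,D,E,G,C,F] q_used=1 → run B
t=17: queue=[D,E,G,C,F,B] q_used=0 → run D
t=18: queue=[D,E,G,C,F,B] q_used=1 → run D
t=19: queue=[E,G,C,F,B] q_used=0 → run E
t=20: queue=[E,G,C,F,B] q_used=1 → run E
t=21: queue=[G,C,F,B] q_used=0 → run G
t=22: queue=[C,F,B] q_used=0 → run C
t=23: queue=[C,F,B] q_used=1 → run C
t=24: queue=[F,B,C] q_used=0 → run F
t=25: queue=[F,B,C] q_used=1 → run F
t=26: queue=[B,C] q_used=0 → run B
t=27: queue=[B,C] q_used=1 → run B
t=28: queue=[C] q_used=0 → run C
t=29: queue=[C] q_used=1 → run C
t=30: queue=[C] q_used=0 → run C
t=31: (idle)
t=32: (idle)
t=33: (idle)
t=34: (idle)
t=35: (idle)
t=36: (idle)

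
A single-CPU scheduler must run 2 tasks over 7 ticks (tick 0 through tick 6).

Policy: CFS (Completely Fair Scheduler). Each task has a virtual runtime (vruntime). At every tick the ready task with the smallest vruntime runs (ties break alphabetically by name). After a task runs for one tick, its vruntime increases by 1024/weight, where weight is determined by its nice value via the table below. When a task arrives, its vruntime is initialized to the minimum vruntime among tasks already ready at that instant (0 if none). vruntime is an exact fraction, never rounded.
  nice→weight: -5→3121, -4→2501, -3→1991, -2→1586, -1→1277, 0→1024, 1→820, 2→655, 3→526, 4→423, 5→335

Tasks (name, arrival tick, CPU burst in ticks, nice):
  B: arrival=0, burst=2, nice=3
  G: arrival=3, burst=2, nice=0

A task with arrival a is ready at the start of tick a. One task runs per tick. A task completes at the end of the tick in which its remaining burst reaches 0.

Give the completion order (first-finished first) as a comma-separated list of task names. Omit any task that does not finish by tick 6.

completion order = B, G

t=0: vr[B=0] → run B
t=1: vr[B=512/263] → run B
t=2: (idle)
t=3: vr[G=0] → run G
t=4: vr[G=1] → run G
t=5: (idle)
t=6: (idle)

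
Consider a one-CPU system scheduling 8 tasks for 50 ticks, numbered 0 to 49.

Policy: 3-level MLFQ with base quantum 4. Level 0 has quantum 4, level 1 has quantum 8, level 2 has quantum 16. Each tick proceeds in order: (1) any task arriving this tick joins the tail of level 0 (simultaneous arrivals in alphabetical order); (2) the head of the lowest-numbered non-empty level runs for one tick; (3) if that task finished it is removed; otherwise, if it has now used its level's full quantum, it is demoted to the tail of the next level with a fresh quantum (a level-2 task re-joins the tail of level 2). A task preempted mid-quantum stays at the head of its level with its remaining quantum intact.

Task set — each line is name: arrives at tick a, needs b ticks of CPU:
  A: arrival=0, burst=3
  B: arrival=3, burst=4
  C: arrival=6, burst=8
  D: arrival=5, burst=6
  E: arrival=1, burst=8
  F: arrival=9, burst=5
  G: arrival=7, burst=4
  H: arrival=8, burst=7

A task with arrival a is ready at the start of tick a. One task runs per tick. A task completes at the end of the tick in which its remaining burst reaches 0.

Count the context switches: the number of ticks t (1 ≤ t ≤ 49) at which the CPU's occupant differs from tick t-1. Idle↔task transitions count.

t=0: L0/L1/L2 = A/-/- → run A
t=1: L0/L1/L2 = AE/-/- → run A
t=2: L0/L1/L2 = AE/-/- → run A
t=3: L0/L1/L2 = EB/-/- → run E
t=4: L0/L1/L2 = EB/-/- → run E
t=5: L0/L1/L2 = EBD/-/- → run E
t=6: L0/L1/L2 = EBDC/-/- → run E
t=7: L0/L1/L2 = BDCG/E/- → run B
t=8: L0/L1/L2 = BDCGH/E/- → run B
t=9: L0/L1/L2 = BDCGHF/E/- → run B
t=10: L0/L1/L2 = BDCGHF/E/- → run B
t=11: L0/L1/L2 = DCGHF/E/- → run D
t=12: L0/L1/L2 = DCGHF/E/- → run D
t=13: L0/L1/L2 = DCGHF/E/- → run D
t=14: L0/L1/L2 = DCGHF/E/- → run D
t=15: L0/L1/L2 = CGHF/ED/- → run C
t=16: L0/L1/L2 = CGHF/ED/- → run C
t=17: L0/L1/L2 = CGHF/ED/- → run C
t=18: L0/L1/L2 = CGHF/ED/- → run C
t=19: L0/L1/L2 = GHF/EDC/- → run G
t=20: L0/L1/L2 = GHF/EDC/- → run G
t=21: L0/L1/L2 = GHF/EDC/- → run G
t=22: L0/L1/L2 = GHF/EDC/- → run G
t=23: L0/L1/L2 = HF/EDC/- → run H
t=24: L0/L1/L2 = HF/EDC/- → run H
t=25: L0/L1/L2 = HF/EDC/- → run H
t=26: L0/L1/L2 = HF/EDC/- → run H
t=27: L0/L1/L2 = F/EDCH/- → run F
t=28: L0/L1/L2 = F/EDCH/- → run F
t=29: L0/L1/L2 = F/EDCH/- → run F
t=30: L0/L1/L2 = F/EDCH/- → run F
t=31: L0/L1/L2 = -/EDCHF/- → run E
t=32: L0/L1/L2 = -/EDCHF/- → run E
t=33: L0/L1/L2 = -/EDCHF/- → run E
t=34: L0/L1/L2 = -/EDCHF/- → run E
t=35: L0/L1/L2 = -/DCHF/- → run D
t=36: L0/L1/L2 = -/DCHF/- → run D
t=37: L0/L1/L2 = -/CHF/- → run C
t=38: L0/L1/L2 = -/CHF/- → run C
t=39: L0/L1/L2 = -/CHF/- → run C
t=40: L0/L1/L2 = -/CHF/- → run C
t=41: L0/L1/L2 = -/HF/- → run H
t=42: L0/L1/L2 = -/HF/- → run H
t=43: L0/L1/L2 = -/HF/- → run H
t=44: L0/L1/L2 = -/F/- → run F
t=45: (idle)
t=46: (idle)
t=47: (idle)
t=48: (idle)
t=49: (idle)

context switches = 13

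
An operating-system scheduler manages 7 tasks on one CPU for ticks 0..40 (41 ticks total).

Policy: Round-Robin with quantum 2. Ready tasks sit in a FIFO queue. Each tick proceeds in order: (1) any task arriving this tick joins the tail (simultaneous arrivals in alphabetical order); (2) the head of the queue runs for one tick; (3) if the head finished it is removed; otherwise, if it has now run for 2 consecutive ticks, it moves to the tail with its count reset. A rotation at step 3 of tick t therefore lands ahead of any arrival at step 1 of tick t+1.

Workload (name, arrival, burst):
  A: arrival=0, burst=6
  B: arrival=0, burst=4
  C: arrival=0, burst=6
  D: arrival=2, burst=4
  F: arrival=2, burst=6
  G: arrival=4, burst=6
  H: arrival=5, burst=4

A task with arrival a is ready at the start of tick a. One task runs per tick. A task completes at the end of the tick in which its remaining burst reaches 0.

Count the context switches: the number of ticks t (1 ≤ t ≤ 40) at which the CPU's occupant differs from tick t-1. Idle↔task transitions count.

context switches = 18

t=0: queue=[A,B,C] q_used=0 → run A
t=1: queue=[A,B,C] q_used=1 → run A
t=2: queue=[B,C,A,D,F] q_used=0 → run B
t=3: queue=[B,C,A,D,F] q_used=1 → run B
t=4: queue=[C,A,D,F,B,G] q_used=0 → run C
t=5: queue=[C,A,D,F,B,G,H] q_used=1 → run C
t=6: queue=[A,D,F,B,G,H,C] q_used=0 → run A
t=7: queue=[A,D,F,B,G,H,C] q_used=1 → run A
t=8: queue=[D,F,B,G,H,C,A] q_used=0 → run D
t=9: queue=[D,F,B,G,H,C,A] q_used=1 → run D
t=10: queue=[F,B,G,H,C,A,D] q_used=0 → run F
t=11: queue=[F,B,G,H,C,A,D] q_used=1 → run F
t=12: queue=[B,G,H,C,A,D,F] q_used=0 → run B
t=13: queue=[B,G,H,C,A,D,F] q_used=1 → run B
t=14: queue=[G,H,C,A,D,F] q_used=0 → run G
t=15: queue=[G,H,C,A,D,F] q_used=1 → run G
t=16: queue=[H,C,A,D,F,G] q_used=0 → run H
t=17: queue=[H,C,A,D,F,G] q_used=1 → run H
t=18: queue=[C,A,D,F,G,H] q_used=0 → run C
t=19: queue=[C,A,D,F,G,H] q_used=1 → run C
t=20: queue=[A,D,F,G,H,C] q_used=0 → run A
t=21: queue=[A,D,F,G,H,C] q_used=1 → run A
t=22: queue=[D,F,G,H,C] q_used=0 → run D
t=23: queue=[D,F,G,H,C] q_used=1 → run D
t=24: queue=[F,G,H,C] q_used=0 → run F
t=25: queue=[F,G,H,C] q_used=1 → run F
t=26: queue=[G,H,C,F] q_used=0 → run G
t=27: queue=[G,H,C,F] q_used=1 → run G
t=28: queue=[H,C,F,G] q_used=0 → run H
t=29: queue=[H,C,F,G] q_used=1 → run H
t=30: queue=[C,F,G] q_used=0 → run C
t=31: queue=[C,F,G] q_used=1 → run C
t=32: queue=[F,G] q_used=0 → run F
t=33: queue=[F,G] q_used=1 → run F
t=34: queue=[G] q_used=0 → run G
t=35: queue=[G] q_used=1 → run G
t=36: (idle)
t=37: (idle)
t=38: (idle)
t=39: (idle)
t=40: (idle)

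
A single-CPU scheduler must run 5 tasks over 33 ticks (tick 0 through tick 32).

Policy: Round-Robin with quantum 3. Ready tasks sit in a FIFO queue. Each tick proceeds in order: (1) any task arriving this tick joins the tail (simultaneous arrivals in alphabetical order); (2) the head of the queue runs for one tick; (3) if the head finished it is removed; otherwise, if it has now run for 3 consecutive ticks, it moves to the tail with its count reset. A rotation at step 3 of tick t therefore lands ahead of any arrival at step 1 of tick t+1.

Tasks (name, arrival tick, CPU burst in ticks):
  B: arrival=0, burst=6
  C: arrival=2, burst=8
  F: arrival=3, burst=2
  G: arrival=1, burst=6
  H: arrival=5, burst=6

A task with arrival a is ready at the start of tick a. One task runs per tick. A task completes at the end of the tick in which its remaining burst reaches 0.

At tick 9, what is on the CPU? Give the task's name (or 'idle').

t=0: queue=[B] q_used=0 → run B
t=1: queue=[B,G] q_used=1 → run B
t=2: queue=[B,G,C] q_used=2 → run B
t=3: queue=[G,C,B,F] q_used=0 → run G
t=4: queue=[G,C,B,F] q_used=1 → run G
t=5: queue=[G,C,B,F,H] q_used=2 → run G
t=6: queue=[C,B,F,H,G] q_used=0 → run C
t=7: queue=[C,B,F,H,G] q_used=1 → run C
t=8: queue=[C,B,F,H,G] q_used=2 → run C
t=9: queue=[B,F,H,G,C] q_used=0 → run B
t=10: queue=[B,F,H,G,C] q_used=1 → run B
t=11: queue=[B,F,H,G,C] q_used=2 → run B
t=12: queue=[F,H,G,C] q_used=0 → run F
t=13: queue=[F,H,G,C] q_used=1 → run F
t=14: queue=[H,G,C] q_used=0 → run H
t=15: queue=[H,G,C] q_used=1 → run H
t=16: queue=[H,G,C] q_used=2 → run H
t=17: queue=[G,C,H] q_used=0 → run G
t=18: queue=[G,C,H] q_used=1 → run G
t=19: queue=[G,C,H] q_used=2 → run G
t=20: queue=[C,H] q_used=0 → run C
t=21: queue=[C,H] q_used=1 → run C
t=22: queue=[C,H] q_used=2 → run C
t=23: queue=[H,C] q_used=0 → run H
t=24: queue=[H,C] q_used=1 → run H
t=25: queue=[H,C] q_used=2 → run H
t=26: queue=[C] q_used=0 → run C
t=27: queue=[C] q_used=1 → run C
t=28: (idle)
t=29: (idle)
t=30: (idle)
t=31: (idle)
t=32: (idle)

running at tick 9 = B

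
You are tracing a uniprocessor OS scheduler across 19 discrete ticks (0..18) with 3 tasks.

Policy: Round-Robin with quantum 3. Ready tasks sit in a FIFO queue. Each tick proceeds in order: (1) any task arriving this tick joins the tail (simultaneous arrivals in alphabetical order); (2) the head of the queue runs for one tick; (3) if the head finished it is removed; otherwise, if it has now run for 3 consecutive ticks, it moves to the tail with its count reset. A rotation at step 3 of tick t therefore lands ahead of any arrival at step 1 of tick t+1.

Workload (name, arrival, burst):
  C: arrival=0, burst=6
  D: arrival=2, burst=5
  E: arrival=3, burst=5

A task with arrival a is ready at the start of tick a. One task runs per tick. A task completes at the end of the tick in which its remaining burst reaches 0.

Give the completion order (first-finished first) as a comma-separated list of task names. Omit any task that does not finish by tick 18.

completion order = C, D, E

t=0: queue=[C] q_used=0 → run C
t=1: queue=[C] q_used=1 → run C
t=2: queue=[C,D] q_used=2 → run C
t=3: queue=[D,C,E] q_used=0 → run D
t=4: queue=[D,C,E] q_used=1 → run D
t=5: queue=[D,C,E] q_used=2 → run D
t=6: queue=[C,E,D] q_used=0 → run C
t=7: queue=[C,E,D] q_used=1 → run C
t=8: queue=[C,E,D] q_used=2 → run C
t=9: queue=[E,D] q_used=0 → run E
t=10: queue=[E,D] q_used=1 → run E
t=11: queue=[E,D] q_used=2 → run E
t=12: queue=[D,E] q_used=0 → run D
t=13: queue=[D,E] q_used=1 → run D
t=14: queue=[E] q_used=0 → run E
t=15: queue=[E] q_used=1 → run E
t=16: (idle)
t=17: (idle)
t=18: (idle)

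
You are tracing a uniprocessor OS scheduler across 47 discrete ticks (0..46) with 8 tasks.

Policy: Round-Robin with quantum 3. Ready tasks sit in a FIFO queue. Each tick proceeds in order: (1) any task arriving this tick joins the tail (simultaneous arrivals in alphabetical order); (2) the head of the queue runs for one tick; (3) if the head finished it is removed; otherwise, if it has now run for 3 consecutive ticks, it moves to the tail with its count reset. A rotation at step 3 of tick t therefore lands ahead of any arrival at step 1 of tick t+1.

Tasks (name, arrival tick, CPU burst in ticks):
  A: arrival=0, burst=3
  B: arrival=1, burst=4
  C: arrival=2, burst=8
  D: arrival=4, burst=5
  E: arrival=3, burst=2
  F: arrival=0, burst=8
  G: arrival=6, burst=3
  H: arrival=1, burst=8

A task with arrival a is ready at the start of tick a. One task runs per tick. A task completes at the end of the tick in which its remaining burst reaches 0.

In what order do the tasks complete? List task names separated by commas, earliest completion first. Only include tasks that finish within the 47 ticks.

completion order = A, E, G, B, D, F, H, C

t=0: queue=[A,F] q_used=0 → run A
t=1: queue=[A,F,B,H] q_used=1 → run A
t=2: queue=[A,F,B,H,C] q_used=2 → run A
t=3: queue=[F,B,H,C,E] q_used=0 → run F
t=4: queue=[F,B,H,C,E,D] q_used=1 → run F
t=5: queue=[F,B,H,C,E,D] q_used=2 → run F
t=6: queue=[B,H,C,E,D,F,G] q_used=0 → run B
t=7: queue=[B,H,C,E,D,F,G] q_used=1 → run B
t=8: queue=[B,H,C,E,D,F,G] q_used=2 → run B
t=9: queue=[H,C,E,D,F,G,B] q_used=0 → run H
t=10: queue=[H,C,E,D,F,G,B] q_used=1 → run H
t=11: queue=[H,C,E,D,F,G,B] q_used=2 → run H
t=12: queue=[C,E,D,F,G,B,H] q_used=0 → run C
t=13: queue=[C,E,D,F,G,B,H] q_used=1 → run C
t=14: queue=[C,E,D,F,G,B,H] q_used=2 → run C
t=15: queue=[E,D,F,G,B,H,C] q_used=0 → run E
t=16: queue=[E,D,F,G,B,H,C] q_used=1 → run E
t=17: queue=[D,F,G,B,H,C] q_used=0 → run D
t=18: queue=[D,F,G,B,H,C] q_used=1 → run D
t=19: queue=[D,F,G,B,H,C] q_used=2 → run D
t=20: queue=[F,G,B,H,C,D] q_used=0 → run F
t=21: queue=[F,G,B,H,C,D] q_used=1 → run F
t=22: queue=[F,G,B,H,C,D] q_used=2 → run F
t=23: queue=[G,B,H,C,D,F] q_used=0 → run G
t=24: queue=[G,B,H,C,D,F] q_used=1 → run G
t=25: queue=[G,B,H,C,D,F] q_used=2 → run G
t=26: queue=[B,H,C,D,F] q_used=0 → run B
t=27: queue=[H,C,D,F] q_used=0 → run H
t=28: queue=[H,C,D,F] q_used=1 → run H
t=29: queue=[H,C,D,F] q_used=2 → run H
t=30: queue=[C,D,F,H] q_used=0 → run C
t=31: queue=[C,D,F,H] q_used=1 → run C
t=32: queue=[C,D,F,H] q_used=2 → run C
t=33: queue=[D,F,H,C] q_used=0 → run D
t=34: queue=[D,F,H,C] q_used=1 → run D
t=35: queue=[F,H,C] q_used=0 → run F
t=36: queue=[F,H,C] q_used=1 → run F
t=37: queue=[H,C] q_used=0 → run H
t=38: queue=[H,C] q_used=1 → run H
t=39: queue=[C] q_used=0 → run C
t=40: queue=[C] q_used=1 → run C
t=41: (idle)
t=42: (idle)
t=43: (idle)
t=44: (idle)
t=45: (idle)
t=46: (idle)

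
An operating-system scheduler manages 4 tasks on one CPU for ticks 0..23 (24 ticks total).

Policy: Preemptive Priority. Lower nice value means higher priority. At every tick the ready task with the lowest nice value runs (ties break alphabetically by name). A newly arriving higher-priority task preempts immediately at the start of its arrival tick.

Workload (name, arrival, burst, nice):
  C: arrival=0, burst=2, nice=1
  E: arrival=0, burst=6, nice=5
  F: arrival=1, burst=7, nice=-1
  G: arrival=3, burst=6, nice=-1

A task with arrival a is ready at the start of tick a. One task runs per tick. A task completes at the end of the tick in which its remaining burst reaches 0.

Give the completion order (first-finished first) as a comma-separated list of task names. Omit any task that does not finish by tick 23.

t=0: ready={C,E} → run C
t=1: ready={C,E,F} → run F
t=2: ready={C,E,F} → run F
t=3: ready={C,E,F,G} → run F
t=4: ready={C,E,F,G} → run F
t=5: ready={C,E,F,G} → run F
t=6: ready={C,E,F,G} → run F
t=7: ready={C,E,F,G} → run F
t=8: ready={C,E,G} → run G
t=9: ready={C,E,G} → run G
t=10: ready={C,E,G} → run G
t=11: ready={C,E,G} → run G
t=12: ready={C,E,G} → run G
t=13: ready={C,E,G} → run G
t=14: ready={C,E} → run C
t=15: ready={E} → run E
t=16: ready={E} → run E
t=17: ready={E} → run E
t=18: ready={E} → run E
t=19: ready={E} → run E
t=20: ready={E} → run E
t=21: (idle)
t=22: (idle)
t=23: (idle)

completion order = F, G, C, E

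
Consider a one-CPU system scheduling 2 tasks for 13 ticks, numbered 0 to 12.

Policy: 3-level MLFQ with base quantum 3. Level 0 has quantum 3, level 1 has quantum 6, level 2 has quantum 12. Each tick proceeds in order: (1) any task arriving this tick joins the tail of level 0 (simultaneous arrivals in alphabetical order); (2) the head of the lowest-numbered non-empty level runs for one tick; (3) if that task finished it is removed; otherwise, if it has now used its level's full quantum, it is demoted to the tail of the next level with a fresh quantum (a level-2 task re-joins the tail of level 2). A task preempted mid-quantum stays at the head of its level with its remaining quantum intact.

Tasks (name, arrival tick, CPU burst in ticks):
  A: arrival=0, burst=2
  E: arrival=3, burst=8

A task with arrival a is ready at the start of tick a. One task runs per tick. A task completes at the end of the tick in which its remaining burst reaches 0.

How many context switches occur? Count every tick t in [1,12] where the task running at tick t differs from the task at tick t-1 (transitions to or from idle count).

t=0: L0/L1/L2 = A/-/- → run A
t=1: L0/L1/L2 = A/-/- → run A
t=2: (idle)
t=3: L0/L1/L2 = E/-/- → run E
t=4: L0/L1/L2 = E/-/- → run E
t=5: L0/L1/L2 = E/-/- → run E
t=6: L0/L1/L2 = -/E/- → run E
t=7: L0/L1/L2 = -/E/- → run E
t=8: L0/L1/L2 = -/E/- → run E
t=9: L0/L1/L2 = -/E/- → run E
t=10: L0/L1/L2 = -/E/- → run E
t=11: (idle)
t=12: (idle)

context switches = 3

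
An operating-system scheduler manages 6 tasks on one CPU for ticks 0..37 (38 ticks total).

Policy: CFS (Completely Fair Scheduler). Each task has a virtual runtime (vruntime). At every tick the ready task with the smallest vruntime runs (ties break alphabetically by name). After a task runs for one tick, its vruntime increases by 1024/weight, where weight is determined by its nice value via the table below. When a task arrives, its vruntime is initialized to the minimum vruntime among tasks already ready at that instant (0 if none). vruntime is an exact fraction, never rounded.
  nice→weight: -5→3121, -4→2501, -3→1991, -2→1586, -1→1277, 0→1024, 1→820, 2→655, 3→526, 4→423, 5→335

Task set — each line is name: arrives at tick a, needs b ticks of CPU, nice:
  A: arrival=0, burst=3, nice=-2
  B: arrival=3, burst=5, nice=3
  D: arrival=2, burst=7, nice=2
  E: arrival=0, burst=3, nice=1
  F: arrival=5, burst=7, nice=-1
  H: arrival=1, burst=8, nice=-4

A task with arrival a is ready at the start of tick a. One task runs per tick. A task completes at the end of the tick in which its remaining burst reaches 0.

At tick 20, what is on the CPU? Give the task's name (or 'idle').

running at tick 20 = F

t=0: vr[A=0 E=0] → run A
t=1: vr[A=512/793 E=0 H=0] → run E
t=2: vr[A=512/793 D=0 E=256/205 H=0] → run D
t=3: vr[A=512/793 B=0 D=1024/655 E=256/205 H=0] → run B
t=4: vr[A=512/793 B=512/263 D=1024/655 E=256/205 H=0] → run H
t=5: vr[A=512/793 B=512/263 D=1024/655 E=256/205 F=1024/2501 H=1024/2501] → run F
t=6: vr[A=512/793 B=512/263 D=1024/655 E=256/205 F=3868672/3193777 H=1024/2501] → run H
t=7: vr[A=512/793 B=512/263 D=1024/655 E=256/205 F=3868672/3193777 H=2048/2501] → run A
t=8: vr[A=1024/793 B=512/263 D=1024/655 E=256/205 F=3868672/3193777 H=2048/2501] → run H
t=9: vr[A=1024/793 B=512/263 D=1024/655 E=256/205 F=3868672/3193777 H=3072/2501] → run F
t=10: vr[A=1024/793 B=512/263 D=1024/655 E=256/205 F=6429696/3193777 H=3072/2501] → run H
t=11: vr[A=1024/793 B=512/263 D=1024/655 E=256/205 F=6429696/3193777 H=4096/2501] → run E
t=12: vr[A=1024/793 B=512/263 D=1024/655 E=512/205 F=6429696/3193777 H=4096/2501] → run A
t=13: vr[B=512/263 D=1024/655 E=512/205 F=6429696/3193777 H=4096/2501] → run D
t=14: vr[B=512/263 D=2048/655 E=512/205 F=6429696/3193777 H=4096/2501] → run H
t=15: vr[B=512/263 D=2048/655 E=512/205 F=6429696/3193777 H=5120/2501] → run B
t=16: vr[B=1024/263 D=2048/655 E=512/205 F=6429696/3193777 H=5120/2501] → run F
t=17: vr[B=1024/263 D=2048/655 E=512/205 F=8990720/3193777 H=5120/2501] → run H
t=18: vr[B=1024/263 D=2048/655 E=512/205 F=8990720/3193777 H=6144/2501] → run H
t=19: vr[B=1024/263 D=2048/655 E=512/205 F=8990720/3193777 H=7168/2501] → run E
t=20: vr[B=1024/263 D=2048/655 F=8990720/3193777 H=7168/2501] → run F
t=21: vr[B=1024/263 D=2048/655 F=11551744/3193777 H=7168/2501] → run H
t=22: vr[B=1024/263 D=2048/655 F=11551744/3193777] → run D
t=23: vr[B=1024/263 D=3072/655 F=11551744/3193777] → run F
t=24: vr[B=1024/263 D=3072/655 F=14112768/3193777] → run B
t=25: vr[B=1536/263 D=3072/655 F=14112768/3193777] → run F
t=26: vr[B=1536/263 D=3072/655 F=16673792/3193777] → run D
t=27: vr[B=1536/263 D=4096/655 F=16673792/3193777] → run F
t=28: vr[B=1536/263 D=4096/655] → run B
t=29: vr[B=2048/263 D=4096/655] → run D
t=30: vr[B=2048/263 D=1024/131] → run B
t=31: vr[D=1024/131] → run D
t=32: vr[D=6144/655] → run D
t=33: (idle)
t=34: (idle)
t=35: (idle)
t=36: (idle)
t=37: (idle)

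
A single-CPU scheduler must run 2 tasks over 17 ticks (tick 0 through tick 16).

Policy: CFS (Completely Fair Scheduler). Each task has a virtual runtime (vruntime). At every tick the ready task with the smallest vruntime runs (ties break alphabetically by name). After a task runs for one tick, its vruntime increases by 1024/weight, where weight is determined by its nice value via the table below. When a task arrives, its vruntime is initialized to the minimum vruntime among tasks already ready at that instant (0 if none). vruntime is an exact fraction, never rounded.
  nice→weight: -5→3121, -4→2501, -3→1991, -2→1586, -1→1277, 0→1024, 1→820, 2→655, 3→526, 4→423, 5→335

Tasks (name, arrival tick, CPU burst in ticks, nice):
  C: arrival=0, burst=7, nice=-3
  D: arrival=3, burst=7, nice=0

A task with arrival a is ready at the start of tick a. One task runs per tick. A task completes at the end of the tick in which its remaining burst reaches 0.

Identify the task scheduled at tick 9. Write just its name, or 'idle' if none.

running at tick 9 = D

t=0: vr[C=0] → run C
t=1: vr[C=1024/1991] → run C
t=2: vr[C=2048/1991] → run C
t=3: vr[C=3072/1991 D=3072/1991] → run C
t=4: vr[C=4096/1991 D=3072/1991] → run D
t=5: vr[C=4096/1991 D=5063/1991] → run C
t=6: vr[C=5120/1991 D=5063/1991] → run D
t=7: vr[C=5120/1991 D=7054/1991] → run C
t=8: vr[C=6144/1991 D=7054/1991] → run C
t=9: vr[D=7054/1991] → run D
t=10: vr[D=9045/1991] → run D
t=11: vr[D=11036/1991] → run D
t=12: vr[D=13027/1991] → run D
t=13: vr[D=15018/1991] → run D
t=14: (idle)
t=15: (idle)
t=16: (idle)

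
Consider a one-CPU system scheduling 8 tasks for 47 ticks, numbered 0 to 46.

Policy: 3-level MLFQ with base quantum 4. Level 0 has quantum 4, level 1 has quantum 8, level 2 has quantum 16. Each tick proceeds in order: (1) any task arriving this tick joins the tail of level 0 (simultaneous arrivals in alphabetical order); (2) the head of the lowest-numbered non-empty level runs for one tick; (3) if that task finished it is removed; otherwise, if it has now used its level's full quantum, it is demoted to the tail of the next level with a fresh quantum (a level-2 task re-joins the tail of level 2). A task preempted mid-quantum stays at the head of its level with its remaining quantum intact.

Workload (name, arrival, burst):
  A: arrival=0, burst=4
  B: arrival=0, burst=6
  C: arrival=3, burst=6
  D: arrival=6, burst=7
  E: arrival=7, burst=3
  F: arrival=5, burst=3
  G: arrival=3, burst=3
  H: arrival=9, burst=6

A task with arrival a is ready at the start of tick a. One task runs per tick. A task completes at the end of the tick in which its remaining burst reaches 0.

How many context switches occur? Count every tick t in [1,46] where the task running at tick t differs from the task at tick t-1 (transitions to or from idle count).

t=0: L0/L1/L2 = AB/-/- → run A
t=1: L0/L1/L2 = AB/-/- → run A
t=2: L0/L1/L2 = AB/-/- → run A
t=3: L0/L1/L2 = ABCG/-/- → run A
t=4: L0/L1/L2 = BCG/-/- → run B
t=5: L0/L1/L2 = BCGF/-/- → run B
t=6: L0/L1/L2 = BCGFD/-/- → run B
t=7: L0/L1/L2 = BCGFDE/-/- → run B
t=8: L0/L1/L2 = CGFDE/B/- → run C
t=9: L0/L1/L2 = CGFDEH/B/- → run C
t=10: L0/L1/L2 = CGFDEH/B/- → run C
t=11: L0/L1/L2 = CGFDEH/B/- → run C
t=12: L0/L1/L2 = GFDEH/BC/- → run G
t=13: L0/L1/L2 = GFDEH/BC/- → run G
t=14: L0/L1/L2 = GFDEH/BC/- → run G
t=15: L0/L1/L2 = FDEH/BC/- → run F
t=16: L0/L1/L2 = FDEH/BC/- → run F
t=17: L0/L1/L2 = FDEH/BC/- → run F
t=18: L0/L1/L2 = DEH/BC/- → run D
t=19: L0/L1/L2 = DEH/BC/- → run D
t=20: L0/L1/L2 = DEH/BC/- → run D
t=21: L0/L1/L2 = DEH/BC/- → run D
t=22: L0/L1/L2 = EH/BCD/- → run E
t=23: L0/L1/L2 = EH/BCD/- → run E
t=24: L0/L1/L2 = EH/BCD/- → run E
t=25: L0/L1/L2 = H/BCD/- → run H
t=26: L0/L1/L2 = H/BCD/- → run H
t=27: L0/L1/L2 = H/BCD/- → run H
t=28: L0/L1/L2 = H/BCD/- → run H
t=29: L0/L1/L2 = -/BCDH/- → run B
t=30: L0/L1/L2 = -/BCDH/- → run B
t=31: L0/L1/L2 = -/CDH/- → run C
t=32: L0/L1/L2 = -/CDH/- → run C
t=33: L0/L1/L2 = -/DH/- → run D
t=34: L0/L1/L2 = -/DH/- → run D
t=35: L0/L1/L2 = -/DH/- → run D
t=36: L0/L1/L2 = -/H/- → run H
t=37: L0/L1/L2 = -/H/- → run H
t=38: (idle)
t=39: (idle)
t=40: (idle)
t=41: (idle)
t=42: (idle)
t=43: (idle)
t=44: (idle)
t=45: (idle)
t=46: (idle)

context switches = 12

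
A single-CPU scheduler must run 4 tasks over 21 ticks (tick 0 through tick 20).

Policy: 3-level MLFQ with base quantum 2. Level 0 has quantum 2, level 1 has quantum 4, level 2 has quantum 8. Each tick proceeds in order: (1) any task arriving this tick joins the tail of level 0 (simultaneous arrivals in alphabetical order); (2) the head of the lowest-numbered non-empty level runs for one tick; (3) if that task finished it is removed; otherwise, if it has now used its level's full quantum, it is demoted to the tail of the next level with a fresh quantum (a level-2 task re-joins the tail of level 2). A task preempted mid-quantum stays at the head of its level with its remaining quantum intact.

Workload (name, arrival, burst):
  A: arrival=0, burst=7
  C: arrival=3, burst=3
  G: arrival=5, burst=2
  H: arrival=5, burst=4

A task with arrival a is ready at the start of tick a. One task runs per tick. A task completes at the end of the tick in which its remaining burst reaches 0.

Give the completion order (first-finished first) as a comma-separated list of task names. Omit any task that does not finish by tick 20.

t=0: L0/L1/L2 = A/-/- → run A
t=1: L0/L1/L2 = A/-/- → run A
t=2: L0/L1/L2 = -/A/- → run A
t=3: L0/L1/L2 = C/A/- → run C
t=4: L0/L1/L2 = C/A/- → run C
t=5: L0/L1/L2 = GH/AC/- → run G
t=6: L0/L1/L2 = GH/AC/- → run G
t=7: L0/L1/L2 = H/AC/- → run H
t=8: L0/L1/L2 = H/AC/- → run H
t=9: L0/L1/L2 = -/ACH/- → run A
t=10: L0/L1/L2 = -/ACH/- → run A
t=11: L0/L1/L2 = -/ACH/- → run A
t=12: L0/L1/L2 = -/CH/A → run C
t=13: L0/L1/L2 = -/H/A → run H
t=14: L0/L1/L2 = -/H/A → run H
t=15: L0/L1/L2 = -/-/A → run A
t=16: (idle)
t=17: (idle)
t=18: (idle)
t=19: (idle)
t=20: (idle)

completion order = G, C, H, A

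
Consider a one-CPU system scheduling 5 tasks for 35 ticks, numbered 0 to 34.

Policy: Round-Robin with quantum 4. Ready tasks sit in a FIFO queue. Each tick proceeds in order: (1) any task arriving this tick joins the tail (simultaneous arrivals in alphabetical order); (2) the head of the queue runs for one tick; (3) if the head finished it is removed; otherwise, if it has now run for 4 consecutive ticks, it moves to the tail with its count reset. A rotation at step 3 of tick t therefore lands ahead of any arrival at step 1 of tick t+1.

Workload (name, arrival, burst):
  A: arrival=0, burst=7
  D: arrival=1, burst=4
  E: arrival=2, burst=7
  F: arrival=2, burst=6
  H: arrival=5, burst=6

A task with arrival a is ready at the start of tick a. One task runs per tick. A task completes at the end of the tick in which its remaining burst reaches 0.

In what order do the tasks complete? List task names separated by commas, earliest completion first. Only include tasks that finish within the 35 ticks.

completion order = D, A, E, F, H

t=0: queue=[A] q_used=0 → run A
t=1: queue=[A,D] q_used=1 → run A
t=2: queue=[A,D,E,F] q_used=2 → run A
t=3: queue=[A,D,E,F] q_used=3 → run A
t=4: queue=[D,E,F,A] q_used=0 → run D
t=5: queue=[D,E,F,A,H] q_used=1 → run D
t=6: queue=[D,E,F,A,H] q_used=2 → run D
t=7: queue=[D,E,F,A,H] q_used=3 → run D
t=8: queue=[E,F,A,H] q_used=0 → run E
t=9: queue=[E,F,A,H] q_used=1 → run E
t=10: queue=[E,F,A,H] q_used=2 → run E
t=11: queue=[E,F,A,H] q_used=3 → run E
t=12: queue=[F,A,H,E] q_used=0 → run F
t=13: queue=[F,A,H,E] q_used=1 → run F
t=14: queue=[F,A,H,E] q_used=2 → run F
t=15: queue=[F,A,H,E] q_used=3 → run F
t=16: queue=[A,H,E,F] q_used=0 → run A
t=17: queue=[A,H,E,F] q_used=1 → run A
t=18: queue=[A,H,E,F] q_used=2 → run A
t=19: queue=[H,E,F] q_used=0 → run H
t=20: queue=[H,E,F] q_used=1 → run H
t=21: queue=[H,E,F] q_used=2 → run H
t=22: queue=[H,E,F] q_used=3 → run H
t=23: queue=[E,F,H] q_used=0 → run E
t=24: queue=[E,F,H] q_used=1 → run E
t=25: queue=[E,F,H] q_used=2 → run E
t=26: queue=[F,H] q_used=0 → run F
t=27: queue=[F,H] q_used=1 → run F
t=28: queue=[H] q_used=0 → run H
t=29: queue=[H] q_used=1 → run H
t=30: (idle)
t=31: (idle)
t=32: (idle)
t=33: (idle)
t=34: (idle)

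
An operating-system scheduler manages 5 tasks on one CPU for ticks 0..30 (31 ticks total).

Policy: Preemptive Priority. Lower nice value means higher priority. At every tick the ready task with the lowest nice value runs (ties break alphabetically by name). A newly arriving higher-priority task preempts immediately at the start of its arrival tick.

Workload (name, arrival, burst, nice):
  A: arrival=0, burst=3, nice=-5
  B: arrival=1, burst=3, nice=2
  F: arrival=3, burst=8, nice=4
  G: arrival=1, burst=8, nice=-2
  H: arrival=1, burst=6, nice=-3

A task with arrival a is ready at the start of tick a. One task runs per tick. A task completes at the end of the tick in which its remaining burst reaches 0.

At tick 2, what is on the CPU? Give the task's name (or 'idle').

running at tick 2 = A

t=0: ready={A} → run A
t=1: ready={A,B,G,H} → run A
t=2: ready={A,B,G,H} → run A
t=3: ready={B,F,G,H} → run H
t=4: ready={B,F,G,H} → run H
t=5: ready={B,F,G,H} → run H
t=6: ready={B,F,G,H} → run H
t=7: ready={B,F,G,H} → run H
t=8: ready={B,F,G,H} → run H
t=9: ready={B,F,G} → run G
t=10: ready={B,F,G} → run G
t=11: ready={B,F,G} → run G
t=12: ready={B,F,G} → run G
t=13: ready={B,F,G} → run G
t=14: ready={B,F,G} → run G
t=15: ready={B,F,G} → run G
t=16: ready={B,F,G} → run G
t=17: ready={B,F} → run B
t=18: ready={B,F} → run B
t=19: ready={B,F} → run B
t=20: ready={F} → run F
t=21: ready={F} → run F
t=22: ready={F} → run F
t=23: ready={F} → run F
t=24: ready={F} → run F
t=25: ready={F} → run F
t=26: ready={F} → run F
t=27: ready={F} → run F
t=28: (idle)
t=29: (idle)
t=30: (idle)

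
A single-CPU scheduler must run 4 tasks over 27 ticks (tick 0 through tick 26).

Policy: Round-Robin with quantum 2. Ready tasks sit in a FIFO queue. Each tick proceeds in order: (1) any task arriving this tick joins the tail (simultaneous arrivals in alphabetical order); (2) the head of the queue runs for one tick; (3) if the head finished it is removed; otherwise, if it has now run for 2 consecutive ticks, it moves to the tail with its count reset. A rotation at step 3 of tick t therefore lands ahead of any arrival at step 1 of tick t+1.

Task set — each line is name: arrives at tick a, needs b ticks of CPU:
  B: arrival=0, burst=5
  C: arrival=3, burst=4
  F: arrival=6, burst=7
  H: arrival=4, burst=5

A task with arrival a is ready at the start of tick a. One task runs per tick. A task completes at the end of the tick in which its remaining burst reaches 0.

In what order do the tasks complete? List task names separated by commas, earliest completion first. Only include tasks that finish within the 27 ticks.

t=0: queue=[B] q_used=0 → run B
t=1: queue=[B] q_used=1 → run B
t=2: queue=[B] q_used=0 → run B
t=3: queue=[B,C] q_used=1 → run B
t=4: queue=[C,B,H] q_used=0 → run C
t=5: queue=[C,B,H] q_used=1 → run C
t=6: queue=[B,H,C,F] q_used=0 → run B
t=7: queue=[H,C,F] q_used=0 → run H
t=8: queue=[H,C,F] q_used=1 → run H
t=9: queue=[C,F,H] q_used=0 → run C
t=10: queue=[C,F,H] q_used=1 → run C
t=11: queue=[F,H] q_used=0 → run F
t=12: queue=[F,H] q_used=1 → run F
t=13: queue=[H,F] q_used=0 → run H
t=14: queue=[H,F] q_used=1 → run H
t=15: queue=[F,H] q_used=0 → run F
t=16: queue=[F,H] q_used=1 → run F
t=17: queue=[H,F] q_used=0 → run H
t=18: queue=[F] q_used=0 → run F
t=19: queue=[F] q_used=1 → run F
t=20: queue=[F] q_used=0 → run F
t=21: (idle)
t=22: (idle)
t=23: (idle)
t=24: (idle)
t=25: (idle)
t=26: (idle)

completion order = B, C, H, F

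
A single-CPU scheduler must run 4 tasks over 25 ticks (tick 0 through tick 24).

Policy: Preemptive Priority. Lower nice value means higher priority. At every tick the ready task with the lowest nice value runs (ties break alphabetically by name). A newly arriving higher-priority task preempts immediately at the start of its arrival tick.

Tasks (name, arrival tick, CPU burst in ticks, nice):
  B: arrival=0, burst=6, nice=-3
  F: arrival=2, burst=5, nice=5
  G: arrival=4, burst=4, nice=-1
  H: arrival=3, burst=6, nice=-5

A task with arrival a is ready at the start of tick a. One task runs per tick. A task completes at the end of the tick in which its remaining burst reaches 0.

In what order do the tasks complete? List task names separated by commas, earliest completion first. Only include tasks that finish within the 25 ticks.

completion order = H, B, G, F

t=0: ready={B} → run B
t=1: ready={B} → run B
t=2: ready={B,F} → run B
t=3: ready={B,F,H} → run H
t=4: ready={B,F,G,H} → run H
t=5: ready={B,F,G,H} → run H
t=6: ready={B,F,G,H} → run H
t=7: ready={B,F,G,H} → run H
t=8: ready={B,F,G,H} → run H
t=9: ready={B,F,G} → run B
t=10: ready={B,F,G} → run B
t=11: ready={B,F,G} → run B
t=12: ready={F,G} → run G
t=13: ready={F,G} → run G
t=14: ready={F,G} → run G
t=15: ready={F,G} → run G
t=16: ready={F} → run F
t=17: ready={F} → run F
t=18: ready={F} → run F
t=19: ready={F} → run F
t=20: ready={F} → run F
t=21: (idle)
t=22: (idle)
t=23: (idle)
t=24: (idle)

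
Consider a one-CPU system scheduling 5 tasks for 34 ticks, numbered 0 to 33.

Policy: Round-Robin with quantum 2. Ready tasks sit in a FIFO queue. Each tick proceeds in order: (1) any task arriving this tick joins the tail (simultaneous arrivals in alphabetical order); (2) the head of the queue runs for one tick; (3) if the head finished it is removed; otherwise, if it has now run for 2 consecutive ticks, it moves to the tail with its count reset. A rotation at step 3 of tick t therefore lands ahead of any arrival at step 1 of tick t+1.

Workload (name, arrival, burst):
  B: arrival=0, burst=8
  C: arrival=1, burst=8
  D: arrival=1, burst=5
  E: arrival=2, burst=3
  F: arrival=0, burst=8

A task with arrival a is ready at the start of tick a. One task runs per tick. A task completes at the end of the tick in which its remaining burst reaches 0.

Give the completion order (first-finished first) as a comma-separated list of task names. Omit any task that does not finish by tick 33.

t=0: queue=[B,F] q_used=0 → run B
t=1: queue=[B,F,C,D] q_used=1 → run B
t=2: queue=[F,C,D,B,E] q_used=0 → run F
t=3: queue=[F,C,D,B,E] q_used=1 → run F
t=4: queue=[C,D,B,E,F] q_used=0 → run C
t=5: queue=[C,D,B,E,F] q_used=1 → run C
t=6: queue=[D,B,E,F,C] q_used=0 → run D
t=7: queue=[D,B,E,F,C] q_used=1 → run D
t=8: queue=[B,E,F,C,D] q_used=0 → run B
t=9: queue=[B,E,F,C,D] q_used=1 → run B
t=10: queue=[E,F,C,D,B] q_used=0 → run E
t=11: queue=[E,F,C,D,B] q_used=1 → run E
t=12: queue=[F,C,D,B,E] q_used=0 → run F
t=13: queue=[F,C,D,B,E] q_used=1 → run F
t=14: queue=[C,D,B,E,F] q_used=0 → run C
t=15: queue=[C,D,B,E,F] q_used=1 → run C
t=16: queue=[D,B,E,F,C] q_used=0 → run D
t=17: queue=[D,B,E,F,C] q_used=1 → run D
t=18: queue=[B,E,F,C,D] q_used=0 → run B
t=19: queue=[B,E,F,C,D] q_used=1 → run B
t=20: queue=[E,F,C,D,B] q_used=0 → run E
t=21: queue=[F,C,D,B] q_used=0 → run F
t=22: queue=[F,C,D,B] q_used=1 → run F
t=23: queue=[C,D,B,F] q_used=0 → run C
t=24: queue=[C,D,B,F] q_used=1 → run C
t=25: queue=[D,B,F,C] q_used=0 → run D
t=26: queue=[B,F,C] q_used=0 → run B
t=27: queue=[B,F,C] q_used=1 → run B
t=28: queue=[F,C] q_used=0 → run F
t=29: queue=[F,C] q_used=1 → run F
t=30: queue=[C] q_used=0 → run C
t=31: queue=[C] q_used=1 → run C
t=32: (idle)
t=33: (idle)

completion order = E, D, B, F, C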